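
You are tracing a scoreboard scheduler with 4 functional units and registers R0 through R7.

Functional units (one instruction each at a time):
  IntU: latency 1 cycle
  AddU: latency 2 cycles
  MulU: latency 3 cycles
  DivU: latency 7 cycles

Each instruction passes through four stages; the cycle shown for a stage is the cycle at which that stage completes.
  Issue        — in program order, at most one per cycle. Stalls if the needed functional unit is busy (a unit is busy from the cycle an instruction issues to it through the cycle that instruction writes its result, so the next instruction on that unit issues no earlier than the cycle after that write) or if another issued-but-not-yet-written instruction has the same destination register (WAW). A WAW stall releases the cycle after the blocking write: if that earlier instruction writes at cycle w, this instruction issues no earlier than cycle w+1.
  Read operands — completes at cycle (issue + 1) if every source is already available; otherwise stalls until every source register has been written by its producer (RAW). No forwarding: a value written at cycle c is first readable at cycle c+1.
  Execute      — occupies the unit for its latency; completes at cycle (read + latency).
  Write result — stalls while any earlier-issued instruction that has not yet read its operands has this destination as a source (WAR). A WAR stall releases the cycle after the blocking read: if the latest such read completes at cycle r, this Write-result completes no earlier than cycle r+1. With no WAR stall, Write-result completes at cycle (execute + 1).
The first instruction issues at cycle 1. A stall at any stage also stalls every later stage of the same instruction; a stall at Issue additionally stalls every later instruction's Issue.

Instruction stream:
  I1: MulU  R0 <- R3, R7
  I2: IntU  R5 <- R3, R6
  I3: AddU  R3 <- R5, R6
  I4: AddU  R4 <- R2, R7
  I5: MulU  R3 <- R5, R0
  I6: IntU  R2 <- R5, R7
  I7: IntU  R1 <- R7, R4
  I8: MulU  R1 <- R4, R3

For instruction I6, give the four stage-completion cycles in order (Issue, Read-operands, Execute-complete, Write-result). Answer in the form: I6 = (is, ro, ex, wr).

I6 = (12, 13, 14, 15)

I1 -> (1, 2, 5, 6)
I2 -> (2, 3, 4, 5)
I3 -> (3, 6, 8, 9)  // RAW R5: wait I2 write@5
I4 -> (10, 11, 13, 14)  // struct: AddU busy until I3 writes@9
I5 -> (11, 12, 15, 16)
I6 -> (12, 13, 14, 15)
I7 -> (16, 17, 18, 19)  // struct: IntU busy until I6 writes@15
I8 -> (20, 21, 24, 25)  // WAW R1: wait I7 write@19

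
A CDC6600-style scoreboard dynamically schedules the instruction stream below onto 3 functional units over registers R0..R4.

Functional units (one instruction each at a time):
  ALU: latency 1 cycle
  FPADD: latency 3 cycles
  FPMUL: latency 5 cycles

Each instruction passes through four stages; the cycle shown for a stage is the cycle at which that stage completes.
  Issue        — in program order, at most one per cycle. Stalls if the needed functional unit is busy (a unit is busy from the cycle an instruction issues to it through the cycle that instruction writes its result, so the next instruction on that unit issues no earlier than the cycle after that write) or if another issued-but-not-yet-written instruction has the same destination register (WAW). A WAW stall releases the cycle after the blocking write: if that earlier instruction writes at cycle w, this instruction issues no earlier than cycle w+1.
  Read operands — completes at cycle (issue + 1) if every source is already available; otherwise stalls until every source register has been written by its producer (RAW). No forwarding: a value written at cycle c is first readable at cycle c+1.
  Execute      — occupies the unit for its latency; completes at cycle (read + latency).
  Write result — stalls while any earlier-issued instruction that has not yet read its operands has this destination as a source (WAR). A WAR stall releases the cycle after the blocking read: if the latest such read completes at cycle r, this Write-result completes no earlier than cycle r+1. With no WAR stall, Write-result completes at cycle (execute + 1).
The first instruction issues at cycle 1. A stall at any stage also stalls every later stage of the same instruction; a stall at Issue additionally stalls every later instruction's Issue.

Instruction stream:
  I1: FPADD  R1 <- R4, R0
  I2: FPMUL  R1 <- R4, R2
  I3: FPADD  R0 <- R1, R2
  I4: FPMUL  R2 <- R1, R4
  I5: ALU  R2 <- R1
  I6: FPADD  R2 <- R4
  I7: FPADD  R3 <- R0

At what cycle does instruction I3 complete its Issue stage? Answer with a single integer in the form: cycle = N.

I1: IS=1 RO=2 EX=5 WR=6
I2: IS=7 RO=8 EX=13 WR=14  [WAW R1: wait I1 write@6]
I3: IS=8 RO=15 EX=18 WR=19  [RAW R1: wait I2 write@14]
I4: IS=15 RO=16 EX=21 WR=22  [struct: FPMUL busy until I2 writes@14]
I5: IS=23 RO=24 EX=25 WR=26  [WAW R2: wait I4 write@22]
I6: IS=27 RO=28 EX=31 WR=32  [WAW R2: wait I5 write@26]
I7: IS=33 RO=34 EX=37 WR=38  [struct: FPADD busy until I6 writes@32]

cycle = 8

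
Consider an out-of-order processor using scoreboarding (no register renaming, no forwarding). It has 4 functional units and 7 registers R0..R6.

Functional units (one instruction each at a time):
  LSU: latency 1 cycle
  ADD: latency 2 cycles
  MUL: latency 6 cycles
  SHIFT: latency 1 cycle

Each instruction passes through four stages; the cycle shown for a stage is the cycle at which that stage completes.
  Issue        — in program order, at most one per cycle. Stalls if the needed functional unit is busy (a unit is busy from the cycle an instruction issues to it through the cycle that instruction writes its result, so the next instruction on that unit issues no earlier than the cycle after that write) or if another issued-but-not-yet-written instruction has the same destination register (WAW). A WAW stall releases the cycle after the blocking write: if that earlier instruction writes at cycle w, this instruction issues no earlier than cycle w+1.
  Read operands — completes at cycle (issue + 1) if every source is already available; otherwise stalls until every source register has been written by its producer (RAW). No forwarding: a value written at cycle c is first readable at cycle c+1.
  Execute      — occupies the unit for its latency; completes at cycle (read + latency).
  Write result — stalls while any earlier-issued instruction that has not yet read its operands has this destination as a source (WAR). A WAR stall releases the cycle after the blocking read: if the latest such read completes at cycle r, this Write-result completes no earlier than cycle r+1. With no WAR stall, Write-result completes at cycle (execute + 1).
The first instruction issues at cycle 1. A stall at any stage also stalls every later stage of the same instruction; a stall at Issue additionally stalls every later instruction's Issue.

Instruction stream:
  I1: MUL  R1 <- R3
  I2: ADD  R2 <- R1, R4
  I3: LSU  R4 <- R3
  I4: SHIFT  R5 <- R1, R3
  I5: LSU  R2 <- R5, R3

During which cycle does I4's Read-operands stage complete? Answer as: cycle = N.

c1: issue I1 (MUL)
c2: I1 read-ops, issue I2 (ADD)
c3: issue I3 (LSU)
c4: I3 read-ops, issue I4 (SHIFT)
c5: I3 finished on LSU
c8: I1 finished on MUL
c9: I1→R1
c10: I2 read-ops, I4 read-ops
c11: I3→R4, I4 finished on SHIFT
c12: I2 finished on ADD, I4→R5
c13: I2→R2
c14: issue I5 (LSU)
c15: I5 read-ops
c16: I5 finished on LSU
c17: I5→R2

cycle = 10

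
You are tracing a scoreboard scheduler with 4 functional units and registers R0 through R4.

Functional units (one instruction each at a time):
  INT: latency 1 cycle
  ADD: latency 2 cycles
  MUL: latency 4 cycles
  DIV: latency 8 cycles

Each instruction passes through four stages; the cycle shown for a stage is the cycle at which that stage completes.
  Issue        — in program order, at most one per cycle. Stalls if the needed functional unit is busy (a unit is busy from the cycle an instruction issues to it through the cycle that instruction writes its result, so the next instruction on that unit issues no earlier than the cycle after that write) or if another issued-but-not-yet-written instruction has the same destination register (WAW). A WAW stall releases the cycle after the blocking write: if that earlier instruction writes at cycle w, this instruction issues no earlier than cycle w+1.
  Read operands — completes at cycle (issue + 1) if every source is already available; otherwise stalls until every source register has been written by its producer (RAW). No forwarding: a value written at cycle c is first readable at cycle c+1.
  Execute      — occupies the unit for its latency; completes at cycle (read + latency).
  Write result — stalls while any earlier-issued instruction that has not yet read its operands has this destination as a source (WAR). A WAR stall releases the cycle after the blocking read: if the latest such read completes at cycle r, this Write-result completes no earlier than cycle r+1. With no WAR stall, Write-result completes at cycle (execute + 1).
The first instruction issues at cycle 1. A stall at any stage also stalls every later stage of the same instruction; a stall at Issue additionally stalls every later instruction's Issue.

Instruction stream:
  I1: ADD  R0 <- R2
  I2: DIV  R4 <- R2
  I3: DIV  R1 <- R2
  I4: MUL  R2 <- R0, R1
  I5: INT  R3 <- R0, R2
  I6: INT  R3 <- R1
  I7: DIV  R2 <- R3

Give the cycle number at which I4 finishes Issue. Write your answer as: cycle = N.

t=1  I1→ADD
t=2  I1 RO · I2→DIV
t=3  I2 RO
t=4  I1 EX
t=5  I1 WR R0
t=11  I2 EX
t=12  I2 WR R4
t=13  I3→DIV
t=14  I3 RO · I4→MUL
t=15  I5→INT
t=22  I3 EX
t=23  I3 WR R1
t=24  I4 RO
t=28  I4 EX
t=29  I4 WR R2
t=30  I5 RO
t=31  I5 EX
t=32  I5 WR R3
t=33  I6→INT
t=34  I6 RO · I7→DIV
t=35  I6 EX
t=36  I6 WR R3
t=37  I7 RO
t=45  I7 EX
t=46  I7 WR R2

cycle = 14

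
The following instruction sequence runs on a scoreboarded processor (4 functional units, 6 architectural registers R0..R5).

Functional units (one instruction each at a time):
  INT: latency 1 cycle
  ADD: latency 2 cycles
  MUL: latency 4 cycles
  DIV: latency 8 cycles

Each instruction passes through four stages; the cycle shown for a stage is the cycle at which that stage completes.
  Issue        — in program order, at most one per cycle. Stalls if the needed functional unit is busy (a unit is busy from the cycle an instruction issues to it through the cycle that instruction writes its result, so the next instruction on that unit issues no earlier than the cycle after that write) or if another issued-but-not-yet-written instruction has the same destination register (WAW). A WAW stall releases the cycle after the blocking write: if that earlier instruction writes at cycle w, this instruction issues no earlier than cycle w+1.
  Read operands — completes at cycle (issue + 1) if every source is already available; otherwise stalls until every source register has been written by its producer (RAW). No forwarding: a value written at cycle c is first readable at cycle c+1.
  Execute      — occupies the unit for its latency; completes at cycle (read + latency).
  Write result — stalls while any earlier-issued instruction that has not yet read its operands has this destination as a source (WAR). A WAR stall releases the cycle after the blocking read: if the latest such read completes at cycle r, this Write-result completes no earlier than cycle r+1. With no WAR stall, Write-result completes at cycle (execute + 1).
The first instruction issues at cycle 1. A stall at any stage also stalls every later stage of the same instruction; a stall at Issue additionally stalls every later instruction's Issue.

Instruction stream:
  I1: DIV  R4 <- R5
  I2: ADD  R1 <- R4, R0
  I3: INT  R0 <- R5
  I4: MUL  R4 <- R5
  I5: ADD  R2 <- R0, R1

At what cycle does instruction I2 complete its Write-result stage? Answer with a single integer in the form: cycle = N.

[I1] 1/2/10/11
[I2] 2/12/14/15  (RAW R4: wait I1 write@11)
[I3] 3/4/5/13  (WAR R0: wait I2 read@12)
[I4] 12/13/17/18  (WAW R4: wait I1 write@11)
[I5] 16/17/19/20  (struct: ADD busy until I2 writes@15)

cycle = 15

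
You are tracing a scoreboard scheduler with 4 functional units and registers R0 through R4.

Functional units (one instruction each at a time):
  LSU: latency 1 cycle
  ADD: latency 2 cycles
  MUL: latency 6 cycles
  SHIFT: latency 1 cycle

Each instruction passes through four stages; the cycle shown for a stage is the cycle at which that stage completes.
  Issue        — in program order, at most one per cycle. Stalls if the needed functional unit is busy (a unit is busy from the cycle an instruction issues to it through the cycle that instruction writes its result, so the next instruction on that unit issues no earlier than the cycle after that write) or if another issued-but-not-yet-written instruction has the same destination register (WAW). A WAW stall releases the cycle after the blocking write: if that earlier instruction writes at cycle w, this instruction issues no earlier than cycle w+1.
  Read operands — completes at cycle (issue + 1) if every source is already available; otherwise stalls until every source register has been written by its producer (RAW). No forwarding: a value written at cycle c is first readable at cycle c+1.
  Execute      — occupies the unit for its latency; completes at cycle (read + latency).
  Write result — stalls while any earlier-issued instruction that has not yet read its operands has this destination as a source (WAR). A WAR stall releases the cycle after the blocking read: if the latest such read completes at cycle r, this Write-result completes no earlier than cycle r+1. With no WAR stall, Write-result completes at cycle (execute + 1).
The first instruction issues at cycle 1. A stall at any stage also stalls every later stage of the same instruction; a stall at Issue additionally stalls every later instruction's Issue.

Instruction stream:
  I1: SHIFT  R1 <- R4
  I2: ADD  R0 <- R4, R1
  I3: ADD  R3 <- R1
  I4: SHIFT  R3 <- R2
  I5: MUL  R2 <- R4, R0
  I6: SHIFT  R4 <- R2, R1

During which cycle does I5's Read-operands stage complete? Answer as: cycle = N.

[1] issue I1 (SHIFT)
[2] I1 read-ops | issue I2 (ADD)
[3] I1 finished on SHIFT
[4] I1→R1
[5] I2 read-ops
[7] I2 finished on ADD
[8] I2→R0
[9] issue I3 (ADD)
[10] I3 read-ops
[12] I3 finished on ADD
[13] I3→R3
[14] issue I4 (SHIFT)
[15] I4 read-ops | issue I5 (MUL)
[16] I4 finished on SHIFT | I5 read-ops
[17] I4→R3
[18] issue I6 (SHIFT)
[22] I5 finished on MUL
[23] I5→R2
[24] I6 read-ops
[25] I6 finished on SHIFT
[26] I6→R4

cycle = 16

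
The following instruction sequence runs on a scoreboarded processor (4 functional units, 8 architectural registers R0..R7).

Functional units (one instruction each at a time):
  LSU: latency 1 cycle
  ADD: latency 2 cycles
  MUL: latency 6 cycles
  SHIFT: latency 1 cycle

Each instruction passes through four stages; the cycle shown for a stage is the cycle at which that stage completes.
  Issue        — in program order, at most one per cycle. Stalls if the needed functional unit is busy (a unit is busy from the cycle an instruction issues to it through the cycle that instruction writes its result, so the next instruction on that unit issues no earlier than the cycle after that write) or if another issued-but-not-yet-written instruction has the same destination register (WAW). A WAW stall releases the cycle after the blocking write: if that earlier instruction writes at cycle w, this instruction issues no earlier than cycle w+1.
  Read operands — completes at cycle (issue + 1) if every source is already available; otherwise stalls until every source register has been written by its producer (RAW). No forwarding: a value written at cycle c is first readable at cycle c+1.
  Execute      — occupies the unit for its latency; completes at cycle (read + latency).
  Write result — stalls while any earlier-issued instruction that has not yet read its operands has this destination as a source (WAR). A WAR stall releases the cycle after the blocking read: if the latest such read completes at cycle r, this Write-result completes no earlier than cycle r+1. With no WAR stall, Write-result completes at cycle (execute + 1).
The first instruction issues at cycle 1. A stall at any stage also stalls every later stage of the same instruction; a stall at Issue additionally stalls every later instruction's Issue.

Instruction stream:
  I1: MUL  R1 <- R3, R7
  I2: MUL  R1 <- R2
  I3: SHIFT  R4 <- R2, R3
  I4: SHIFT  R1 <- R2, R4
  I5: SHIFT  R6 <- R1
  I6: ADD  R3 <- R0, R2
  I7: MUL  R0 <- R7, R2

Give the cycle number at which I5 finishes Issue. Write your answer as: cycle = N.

c1: issue I1 (MUL)
c2: I1 read-ops
c8: I1 finished on MUL
c9: I1→R1
c10: issue I2 (MUL)
c11: I2 read-ops; issue I3 (SHIFT)
c12: I3 read-ops
c13: I3 finished on SHIFT
c14: I3→R4
c17: I2 finished on MUL
c18: I2→R1
c19: issue I4 (SHIFT)
c20: I4 read-ops
c21: I4 finished on SHIFT
c22: I4→R1
c23: issue I5 (SHIFT)
c24: I5 read-ops; issue I6 (ADD)
c25: I5 finished on SHIFT; I6 read-ops; issue I7 (MUL)
c26: I5→R6; I7 read-ops
c27: I6 finished on ADD
c28: I6→R3
c32: I7 finished on MUL
c33: I7→R0

cycle = 23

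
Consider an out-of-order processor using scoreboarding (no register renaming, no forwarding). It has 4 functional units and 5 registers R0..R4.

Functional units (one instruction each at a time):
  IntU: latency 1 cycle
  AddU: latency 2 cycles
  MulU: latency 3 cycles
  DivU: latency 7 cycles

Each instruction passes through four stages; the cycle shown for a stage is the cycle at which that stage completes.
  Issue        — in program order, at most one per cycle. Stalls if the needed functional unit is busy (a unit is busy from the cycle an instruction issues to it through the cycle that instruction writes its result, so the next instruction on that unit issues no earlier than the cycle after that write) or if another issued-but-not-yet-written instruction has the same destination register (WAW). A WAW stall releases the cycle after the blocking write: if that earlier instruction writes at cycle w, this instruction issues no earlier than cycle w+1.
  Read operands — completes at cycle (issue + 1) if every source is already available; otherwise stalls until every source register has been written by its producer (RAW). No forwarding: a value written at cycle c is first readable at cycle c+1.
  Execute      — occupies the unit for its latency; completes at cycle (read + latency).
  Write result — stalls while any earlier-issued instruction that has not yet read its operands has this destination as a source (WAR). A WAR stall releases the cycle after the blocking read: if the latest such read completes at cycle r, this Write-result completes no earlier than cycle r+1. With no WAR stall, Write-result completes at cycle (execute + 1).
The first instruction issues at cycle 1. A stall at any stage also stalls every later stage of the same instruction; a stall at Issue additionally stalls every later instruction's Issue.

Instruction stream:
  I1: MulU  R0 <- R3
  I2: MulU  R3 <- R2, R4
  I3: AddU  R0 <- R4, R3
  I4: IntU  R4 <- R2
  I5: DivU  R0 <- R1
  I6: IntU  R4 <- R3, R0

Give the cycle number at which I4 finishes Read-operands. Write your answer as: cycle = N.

cycle = 10

I1: IS=1 RO=2 EX=5 WR=6
I2: IS=7 RO=8 EX=11 WR=12  [struct: MulU busy until I1 writes@6]
I3: IS=8 RO=13 EX=15 WR=16  [RAW R3: wait I2 write@12]
I4: IS=9 RO=10 EX=11 WR=14  [WAR R4: wait I3 read@13]
I5: IS=17 RO=18 EX=25 WR=26  [WAW R0: wait I3 write@16]
I6: IS=18 RO=27 EX=28 WR=29  [RAW R0: wait I5 write@26]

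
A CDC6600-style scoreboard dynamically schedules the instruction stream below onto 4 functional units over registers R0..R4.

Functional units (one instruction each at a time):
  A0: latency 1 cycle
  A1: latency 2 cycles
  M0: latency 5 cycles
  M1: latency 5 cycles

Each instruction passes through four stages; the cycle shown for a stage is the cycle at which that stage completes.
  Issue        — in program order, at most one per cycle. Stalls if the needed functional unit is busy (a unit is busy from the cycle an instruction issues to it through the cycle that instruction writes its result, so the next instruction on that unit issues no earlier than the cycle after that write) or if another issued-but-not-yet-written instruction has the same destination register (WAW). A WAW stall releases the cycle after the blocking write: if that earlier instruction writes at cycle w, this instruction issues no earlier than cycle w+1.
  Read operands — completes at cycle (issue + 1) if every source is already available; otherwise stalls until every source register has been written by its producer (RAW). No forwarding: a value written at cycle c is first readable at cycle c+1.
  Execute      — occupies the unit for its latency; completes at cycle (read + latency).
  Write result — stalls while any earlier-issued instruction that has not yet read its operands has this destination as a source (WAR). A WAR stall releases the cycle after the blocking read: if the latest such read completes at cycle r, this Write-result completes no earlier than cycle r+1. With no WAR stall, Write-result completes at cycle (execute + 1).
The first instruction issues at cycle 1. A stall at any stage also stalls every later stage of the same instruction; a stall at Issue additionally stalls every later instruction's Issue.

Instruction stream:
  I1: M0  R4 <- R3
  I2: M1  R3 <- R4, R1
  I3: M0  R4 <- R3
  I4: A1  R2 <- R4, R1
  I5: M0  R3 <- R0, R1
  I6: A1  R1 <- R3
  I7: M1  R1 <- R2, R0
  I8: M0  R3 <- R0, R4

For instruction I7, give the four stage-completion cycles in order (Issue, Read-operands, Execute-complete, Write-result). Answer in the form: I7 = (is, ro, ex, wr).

I7 = (35, 36, 41, 42)

I1: IS=1 RO=2 EX=7 WR=8
I2: IS=2 RO=9 EX=14 WR=15  [RAW R4: wait I1 write@8]
I3: IS=9 RO=16 EX=21 WR=22  [struct: M0 busy until I1 writes@8; RAW R3: wait I2 write@15]
I4: IS=10 RO=23 EX=25 WR=26  [RAW R4: wait I3 write@22]
I5: IS=23 RO=24 EX=29 WR=30  [struct: M0 busy until I3 writes@22]
I6: IS=27 RO=31 EX=33 WR=34  [struct: A1 busy until I4 writes@26; RAW R3: wait I5 write@30]
I7: IS=35 RO=36 EX=41 WR=42  [WAW R1: wait I6 write@34]
I8: IS=36 RO=37 EX=42 WR=43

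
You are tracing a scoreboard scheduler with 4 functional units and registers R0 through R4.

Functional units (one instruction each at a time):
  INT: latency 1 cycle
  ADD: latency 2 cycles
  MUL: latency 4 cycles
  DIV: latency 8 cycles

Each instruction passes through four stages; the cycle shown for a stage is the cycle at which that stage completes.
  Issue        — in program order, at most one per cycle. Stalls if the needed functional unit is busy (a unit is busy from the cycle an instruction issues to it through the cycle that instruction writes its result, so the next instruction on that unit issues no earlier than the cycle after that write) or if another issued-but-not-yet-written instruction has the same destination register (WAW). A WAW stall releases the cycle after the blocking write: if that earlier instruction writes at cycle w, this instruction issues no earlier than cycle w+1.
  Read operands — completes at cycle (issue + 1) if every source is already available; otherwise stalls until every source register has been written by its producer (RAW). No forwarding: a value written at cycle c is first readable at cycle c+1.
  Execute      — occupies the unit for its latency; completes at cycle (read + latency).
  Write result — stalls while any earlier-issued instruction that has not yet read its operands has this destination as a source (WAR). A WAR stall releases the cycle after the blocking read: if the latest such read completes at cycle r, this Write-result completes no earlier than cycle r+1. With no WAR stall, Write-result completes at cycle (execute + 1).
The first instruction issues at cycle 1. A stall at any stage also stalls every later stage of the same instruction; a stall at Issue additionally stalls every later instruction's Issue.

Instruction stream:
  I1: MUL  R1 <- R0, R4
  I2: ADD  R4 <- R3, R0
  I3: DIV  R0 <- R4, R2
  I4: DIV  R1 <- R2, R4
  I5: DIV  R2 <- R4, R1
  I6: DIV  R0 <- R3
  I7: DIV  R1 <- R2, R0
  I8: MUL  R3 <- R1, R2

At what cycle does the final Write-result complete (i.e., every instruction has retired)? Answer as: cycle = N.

I1: IS=1 RO=2 EX=6 WR=7
I2: IS=2 RO=3 EX=5 WR=6
I3: IS=3 RO=7 EX=15 WR=16  [RAW R4: wait I2 write@6]
I4: IS=17 RO=18 EX=26 WR=27  [struct: DIV busy until I3 writes@16]
I5: IS=28 RO=29 EX=37 WR=38  [struct: DIV busy until I4 writes@27]
I6: IS=39 RO=40 EX=48 WR=49  [struct: DIV busy until I5 writes@38]
I7: IS=50 RO=51 EX=59 WR=60  [struct: DIV busy until I6 writes@49]
I8: IS=51 RO=61 EX=65 WR=66  [RAW R1: wait I7 write@60]

cycle = 66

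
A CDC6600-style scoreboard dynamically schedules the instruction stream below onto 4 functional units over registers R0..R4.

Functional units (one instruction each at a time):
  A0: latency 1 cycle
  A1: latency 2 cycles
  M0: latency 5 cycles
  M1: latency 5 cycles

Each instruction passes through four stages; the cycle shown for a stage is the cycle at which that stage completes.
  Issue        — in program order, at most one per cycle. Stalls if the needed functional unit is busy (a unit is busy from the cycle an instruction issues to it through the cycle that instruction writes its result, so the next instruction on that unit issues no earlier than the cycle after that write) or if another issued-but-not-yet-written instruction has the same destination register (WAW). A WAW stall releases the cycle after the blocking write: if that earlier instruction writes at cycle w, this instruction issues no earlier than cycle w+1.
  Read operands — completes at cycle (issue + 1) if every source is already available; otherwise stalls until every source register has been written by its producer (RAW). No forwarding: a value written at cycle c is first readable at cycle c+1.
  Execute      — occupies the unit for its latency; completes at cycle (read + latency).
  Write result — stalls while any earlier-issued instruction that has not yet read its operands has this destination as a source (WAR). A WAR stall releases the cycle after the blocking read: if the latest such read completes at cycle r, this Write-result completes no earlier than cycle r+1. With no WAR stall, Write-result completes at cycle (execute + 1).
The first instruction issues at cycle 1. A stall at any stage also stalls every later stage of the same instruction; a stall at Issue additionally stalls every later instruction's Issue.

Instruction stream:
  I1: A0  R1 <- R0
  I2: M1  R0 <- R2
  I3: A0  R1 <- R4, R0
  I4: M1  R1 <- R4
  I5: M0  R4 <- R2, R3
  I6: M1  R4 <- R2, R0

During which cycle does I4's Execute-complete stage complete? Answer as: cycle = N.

t=1  issue I1 (A0)
t=2  I1 read-ops, issue I2 (M1)
t=3  I1 finished on A0, I2 read-ops
t=4  I1→R1
t=5  issue I3 (A0)
t=8  I2 finished on M1
t=9  I2→R0
t=10  I3 read-ops
t=11  I3 finished on A0
t=12  I3→R1
t=13  issue I4 (M1)
t=14  I4 read-ops, issue I5 (M0)
t=15  I5 read-ops
t=19  I4 finished on M1
t=20  I4→R1, I5 finished on M0
t=21  I5→R4
t=22  issue I6 (M1)
t=23  I6 read-ops
t=28  I6 finished on M1
t=29  I6→R4

cycle = 19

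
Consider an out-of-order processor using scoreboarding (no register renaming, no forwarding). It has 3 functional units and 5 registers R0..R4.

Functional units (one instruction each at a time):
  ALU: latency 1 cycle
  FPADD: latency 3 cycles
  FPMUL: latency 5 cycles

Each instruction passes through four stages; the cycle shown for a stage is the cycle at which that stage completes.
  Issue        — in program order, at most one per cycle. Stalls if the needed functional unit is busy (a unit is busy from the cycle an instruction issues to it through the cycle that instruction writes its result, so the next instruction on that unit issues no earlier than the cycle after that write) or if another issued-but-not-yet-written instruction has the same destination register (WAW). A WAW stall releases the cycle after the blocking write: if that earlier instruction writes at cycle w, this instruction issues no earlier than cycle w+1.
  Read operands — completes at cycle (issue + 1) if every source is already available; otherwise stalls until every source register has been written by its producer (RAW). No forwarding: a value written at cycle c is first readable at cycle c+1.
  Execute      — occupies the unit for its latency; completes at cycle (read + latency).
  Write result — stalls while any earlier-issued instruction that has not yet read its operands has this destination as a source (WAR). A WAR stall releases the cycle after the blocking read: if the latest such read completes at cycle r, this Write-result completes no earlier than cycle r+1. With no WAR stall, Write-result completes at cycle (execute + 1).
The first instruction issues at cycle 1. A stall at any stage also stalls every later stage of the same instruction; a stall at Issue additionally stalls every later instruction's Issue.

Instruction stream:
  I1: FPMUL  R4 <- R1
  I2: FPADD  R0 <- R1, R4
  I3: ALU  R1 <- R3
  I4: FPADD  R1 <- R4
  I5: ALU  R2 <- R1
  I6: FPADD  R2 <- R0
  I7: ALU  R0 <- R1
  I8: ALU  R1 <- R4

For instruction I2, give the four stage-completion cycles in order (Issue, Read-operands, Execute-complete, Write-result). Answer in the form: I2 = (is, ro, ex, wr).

I2 = (2, 9, 12, 13)

[1] issue I1 (FPMUL)
[2] I1 read-ops · issue I2 (FPADD)
[3] issue I3 (ALU)
[4] I3 read-ops
[5] I3 finished on ALU
[7] I1 finished on FPMUL
[8] I1→R4
[9] I2 read-ops
[10] I3→R1
[12] I2 finished on FPADD
[13] I2→R0
[14] issue I4 (FPADD)
[15] I4 read-ops · issue I5 (ALU)
[18] I4 finished on FPADD
[19] I4→R1
[20] I5 read-ops
[21] I5 finished on ALU
[22] I5→R2
[23] issue I6 (FPADD)
[24] I6 read-ops · issue I7 (ALU)
[25] I7 read-ops
[26] I7 finished on ALU
[27] I6 finished on FPADD · I7→R0
[28] I6→R2 · issue I8 (ALU)
[29] I8 read-ops
[30] I8 finished on ALU
[31] I8→R1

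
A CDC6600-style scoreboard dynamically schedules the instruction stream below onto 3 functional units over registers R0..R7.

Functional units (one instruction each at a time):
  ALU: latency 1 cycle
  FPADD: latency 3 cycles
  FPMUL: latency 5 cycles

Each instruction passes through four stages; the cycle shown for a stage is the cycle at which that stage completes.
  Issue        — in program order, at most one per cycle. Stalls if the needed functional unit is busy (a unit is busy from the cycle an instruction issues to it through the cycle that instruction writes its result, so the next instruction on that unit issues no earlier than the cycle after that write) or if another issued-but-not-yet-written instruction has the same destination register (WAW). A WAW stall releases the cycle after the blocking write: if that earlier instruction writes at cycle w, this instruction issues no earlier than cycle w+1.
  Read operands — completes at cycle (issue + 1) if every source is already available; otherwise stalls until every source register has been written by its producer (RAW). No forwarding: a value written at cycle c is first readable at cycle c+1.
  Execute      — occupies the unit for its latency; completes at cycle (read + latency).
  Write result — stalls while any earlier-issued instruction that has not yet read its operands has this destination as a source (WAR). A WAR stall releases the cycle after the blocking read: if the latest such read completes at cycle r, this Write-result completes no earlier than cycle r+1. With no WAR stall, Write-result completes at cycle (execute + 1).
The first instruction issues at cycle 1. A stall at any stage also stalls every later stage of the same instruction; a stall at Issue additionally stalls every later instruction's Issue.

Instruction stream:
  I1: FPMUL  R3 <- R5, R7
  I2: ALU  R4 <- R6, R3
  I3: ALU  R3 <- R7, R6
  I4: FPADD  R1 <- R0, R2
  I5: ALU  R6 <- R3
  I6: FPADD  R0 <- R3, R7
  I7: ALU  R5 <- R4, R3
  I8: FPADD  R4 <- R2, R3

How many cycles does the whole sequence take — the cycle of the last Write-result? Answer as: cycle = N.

c1: issue I1 (FPMUL)
c2: I1 read-ops | issue I2 (ALU)
c7: I1 finished on FPMUL
c8: I1→R3
c9: I2 read-ops
c10: I2 finished on ALU
c11: I2→R4
c12: issue I3 (ALU)
c13: I3 read-ops | issue I4 (FPADD)
c14: I3 finished on ALU | I4 read-ops
c15: I3→R3
c16: issue I5 (ALU)
c17: I4 finished on FPADD | I5 read-ops
c18: I4→R1 | I5 finished on ALU
c19: I5→R6 | issue I6 (FPADD)
c20: I6 read-ops | issue I7 (ALU)
c21: I7 read-ops
c22: I7 finished on ALU
c23: I6 finished on FPADD | I7→R5
c24: I6→R0
c25: issue I8 (FPADD)
c26: I8 read-ops
c29: I8 finished on FPADD
c30: I8→R4

cycle = 30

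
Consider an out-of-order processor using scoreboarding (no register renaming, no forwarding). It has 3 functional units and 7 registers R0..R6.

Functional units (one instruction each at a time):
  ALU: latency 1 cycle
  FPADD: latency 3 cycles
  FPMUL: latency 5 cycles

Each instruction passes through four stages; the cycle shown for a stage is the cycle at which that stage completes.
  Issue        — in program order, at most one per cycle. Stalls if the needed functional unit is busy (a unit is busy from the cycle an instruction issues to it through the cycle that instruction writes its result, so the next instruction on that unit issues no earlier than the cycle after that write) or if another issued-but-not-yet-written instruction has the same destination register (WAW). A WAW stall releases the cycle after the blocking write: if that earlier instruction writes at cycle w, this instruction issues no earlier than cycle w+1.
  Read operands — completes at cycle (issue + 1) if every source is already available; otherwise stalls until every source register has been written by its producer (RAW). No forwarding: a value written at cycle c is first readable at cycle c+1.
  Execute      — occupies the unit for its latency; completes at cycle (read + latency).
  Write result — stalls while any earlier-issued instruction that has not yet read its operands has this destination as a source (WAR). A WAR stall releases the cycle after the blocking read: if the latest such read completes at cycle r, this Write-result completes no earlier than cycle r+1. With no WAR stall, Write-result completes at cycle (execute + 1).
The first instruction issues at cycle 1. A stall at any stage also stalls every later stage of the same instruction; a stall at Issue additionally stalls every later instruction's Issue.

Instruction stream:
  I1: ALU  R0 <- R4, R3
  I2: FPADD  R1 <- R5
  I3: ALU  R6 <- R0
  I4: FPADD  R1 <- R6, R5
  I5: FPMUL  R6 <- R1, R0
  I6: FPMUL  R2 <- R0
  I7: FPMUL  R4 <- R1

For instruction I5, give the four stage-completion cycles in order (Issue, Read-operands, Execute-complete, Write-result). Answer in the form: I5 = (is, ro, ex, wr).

I5 = (9, 14, 19, 20)

I1 -> (1, 2, 3, 4)
I2 -> (2, 3, 6, 7)
I3 -> (5, 6, 7, 8)  // struct: ALU busy until I1 writes@4
I4 -> (8, 9, 12, 13)  // struct: FPADD busy until I2 writes@7
I5 -> (9, 14, 19, 20)  // RAW R1: wait I4 write@13
I6 -> (21, 22, 27, 28)  // struct: FPMUL busy until I5 writes@20
I7 -> (29, 30, 35, 36)  // struct: FPMUL busy until I6 writes@28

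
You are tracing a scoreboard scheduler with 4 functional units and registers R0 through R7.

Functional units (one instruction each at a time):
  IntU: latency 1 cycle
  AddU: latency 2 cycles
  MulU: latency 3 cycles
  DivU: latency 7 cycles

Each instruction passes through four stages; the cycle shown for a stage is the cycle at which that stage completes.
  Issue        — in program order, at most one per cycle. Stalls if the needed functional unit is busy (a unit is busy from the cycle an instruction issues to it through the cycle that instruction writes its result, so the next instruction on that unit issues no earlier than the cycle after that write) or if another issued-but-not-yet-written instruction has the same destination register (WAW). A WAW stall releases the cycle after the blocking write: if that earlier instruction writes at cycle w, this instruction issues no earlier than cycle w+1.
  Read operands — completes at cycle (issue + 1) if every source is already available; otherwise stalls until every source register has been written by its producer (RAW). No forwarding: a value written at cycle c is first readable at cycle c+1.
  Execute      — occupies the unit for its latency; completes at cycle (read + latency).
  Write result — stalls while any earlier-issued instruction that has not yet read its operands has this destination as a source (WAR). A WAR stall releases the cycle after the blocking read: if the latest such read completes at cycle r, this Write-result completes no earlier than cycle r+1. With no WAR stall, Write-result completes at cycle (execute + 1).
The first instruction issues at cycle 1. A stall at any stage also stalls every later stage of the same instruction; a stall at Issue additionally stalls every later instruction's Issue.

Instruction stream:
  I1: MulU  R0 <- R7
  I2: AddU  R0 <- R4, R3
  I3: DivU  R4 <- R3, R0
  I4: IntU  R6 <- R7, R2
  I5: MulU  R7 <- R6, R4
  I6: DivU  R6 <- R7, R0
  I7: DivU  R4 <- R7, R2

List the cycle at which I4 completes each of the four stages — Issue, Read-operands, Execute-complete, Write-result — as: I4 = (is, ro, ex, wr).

I4 = (9, 10, 11, 12)

I1  is:1  ro:2  ex:5  wr:6
I2  is:7  ro:8  ex:10  wr:11  — WAW R0: wait I1 write@6
I3  is:8  ro:12  ex:19  wr:20  — RAW R0: wait I2 write@11
I4  is:9  ro:10  ex:11  wr:12
I5  is:10  ro:21  ex:24  wr:25  — RAW R4: wait I3 write@20
I6  is:21  ro:26  ex:33  wr:34  — struct: DivU busy until I3 writes@20, RAW R7: wait I5 write@25
I7  is:35  ro:36  ex:43  wr:44  — struct: DivU busy until I6 writes@34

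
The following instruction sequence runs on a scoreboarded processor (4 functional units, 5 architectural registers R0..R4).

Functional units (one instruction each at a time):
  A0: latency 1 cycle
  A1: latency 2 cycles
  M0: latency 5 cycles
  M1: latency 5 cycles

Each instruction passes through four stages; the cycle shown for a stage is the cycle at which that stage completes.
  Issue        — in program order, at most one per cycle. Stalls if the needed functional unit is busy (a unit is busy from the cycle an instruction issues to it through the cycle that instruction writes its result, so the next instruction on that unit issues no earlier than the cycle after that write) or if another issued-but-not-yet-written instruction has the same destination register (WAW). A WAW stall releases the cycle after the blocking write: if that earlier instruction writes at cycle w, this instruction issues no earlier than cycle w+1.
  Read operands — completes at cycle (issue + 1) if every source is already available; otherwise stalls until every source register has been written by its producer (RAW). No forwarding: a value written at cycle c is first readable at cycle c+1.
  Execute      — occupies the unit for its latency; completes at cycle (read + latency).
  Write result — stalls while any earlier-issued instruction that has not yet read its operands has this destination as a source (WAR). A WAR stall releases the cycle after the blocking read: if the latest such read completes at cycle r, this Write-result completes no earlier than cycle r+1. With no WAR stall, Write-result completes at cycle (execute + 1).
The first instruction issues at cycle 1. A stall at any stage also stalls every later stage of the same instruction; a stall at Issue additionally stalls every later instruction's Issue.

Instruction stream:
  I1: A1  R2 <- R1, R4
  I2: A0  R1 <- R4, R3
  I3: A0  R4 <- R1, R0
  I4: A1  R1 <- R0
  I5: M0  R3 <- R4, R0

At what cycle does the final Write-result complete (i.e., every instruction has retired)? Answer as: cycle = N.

cycle = 16

1) issue 1, read 2, done 4, write 5
2) issue 2, read 3, done 4, write 5
3) issue 6, read 7, done 8, write 9  <struct: A0 busy until I2 writes@5>
4) issue 7, read 8, done 10, write 11
5) issue 8, read 10, done 15, write 16  <RAW R4: wait I3 write@9>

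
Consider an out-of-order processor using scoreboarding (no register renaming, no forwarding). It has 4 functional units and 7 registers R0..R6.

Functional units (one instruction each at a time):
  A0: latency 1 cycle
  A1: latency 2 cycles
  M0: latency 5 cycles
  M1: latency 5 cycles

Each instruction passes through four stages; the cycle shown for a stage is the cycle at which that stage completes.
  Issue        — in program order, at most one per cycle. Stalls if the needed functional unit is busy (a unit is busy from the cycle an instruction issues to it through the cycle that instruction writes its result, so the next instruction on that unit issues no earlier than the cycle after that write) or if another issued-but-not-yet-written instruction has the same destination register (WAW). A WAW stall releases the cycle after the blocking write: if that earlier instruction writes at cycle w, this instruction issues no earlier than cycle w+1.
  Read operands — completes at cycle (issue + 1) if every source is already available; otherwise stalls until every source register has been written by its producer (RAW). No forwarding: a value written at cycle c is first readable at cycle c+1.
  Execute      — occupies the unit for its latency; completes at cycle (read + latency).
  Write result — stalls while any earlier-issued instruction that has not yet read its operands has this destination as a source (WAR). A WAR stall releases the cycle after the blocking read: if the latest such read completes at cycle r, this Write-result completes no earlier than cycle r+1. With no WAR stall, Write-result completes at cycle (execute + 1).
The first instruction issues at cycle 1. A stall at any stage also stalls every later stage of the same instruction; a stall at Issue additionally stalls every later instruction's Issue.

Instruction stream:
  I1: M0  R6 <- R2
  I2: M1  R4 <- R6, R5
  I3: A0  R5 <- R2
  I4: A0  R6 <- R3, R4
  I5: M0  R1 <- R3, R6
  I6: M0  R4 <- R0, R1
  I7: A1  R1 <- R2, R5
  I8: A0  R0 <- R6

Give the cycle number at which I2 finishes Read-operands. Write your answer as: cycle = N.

I1: IS=1 RO=2 EX=7 WR=8
I2: IS=2 RO=9 EX=14 WR=15  [RAW R6: wait I1 write@8]
I3: IS=3 RO=4 EX=5 WR=10  [WAR R5: wait I2 read@9]
I4: IS=11 RO=16 EX=17 WR=18  [struct: A0 busy until I3 writes@10; RAW R4: wait I2 write@15]
I5: IS=12 RO=19 EX=24 WR=25  [RAW R6: wait I4 write@18]
I6: IS=26 RO=27 EX=32 WR=33  [struct: M0 busy until I5 writes@25]
I7: IS=27 RO=28 EX=30 WR=31
I8: IS=28 RO=29 EX=30 WR=31

cycle = 9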